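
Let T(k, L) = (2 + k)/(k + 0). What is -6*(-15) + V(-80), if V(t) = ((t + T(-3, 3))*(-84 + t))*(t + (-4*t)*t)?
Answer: -335517670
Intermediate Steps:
T(k, L) = (2 + k)/k
V(t) = (-84 + t)*(⅓ + t)*(t - 4*t²) (V(t) = ((t + (2 - 3)/(-3))*(-84 + t))*(t + (-4*t)*t) = ((t - ⅓*(-1))*(-84 + t))*(t - 4*t²) = ((t + ⅓)*(-84 + t))*(t - 4*t²) = ((⅓ + t)*(-84 + t))*(t - 4*t²) = ((-84 + t)*(⅓ + t))*(t - 4*t²) = (-84 + t)*(⅓ + t)*(t - 4*t²))
-6*(-15) + V(-80) = -6*(-15) + (⅓)*(-80)*(-84 - 12*(-80)³ + 85*(-80) + 1007*(-80)²) = 90 + (⅓)*(-80)*(-84 - 12*(-512000) - 6800 + 1007*6400) = 90 + (⅓)*(-80)*(-84 + 6144000 - 6800 + 6444800) = 90 + (⅓)*(-80)*12581916 = 90 - 335517760 = -335517670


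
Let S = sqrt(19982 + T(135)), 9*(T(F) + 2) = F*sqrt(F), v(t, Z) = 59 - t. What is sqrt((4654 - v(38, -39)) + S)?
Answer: sqrt(4633 + 3*sqrt(5)*sqrt(444 + sqrt(15))) ≈ 69.101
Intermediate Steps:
T(F) = -2 + F**(3/2)/9 (T(F) = -2 + (F*sqrt(F))/9 = -2 + F**(3/2)/9)
S = sqrt(19980 + 45*sqrt(15)) (S = sqrt(19982 + (-2 + 135**(3/2)/9)) = sqrt(19982 + (-2 + (405*sqrt(15))/9)) = sqrt(19982 + (-2 + 45*sqrt(15))) = sqrt(19980 + 45*sqrt(15)) ≈ 141.97)
sqrt((4654 - v(38, -39)) + S) = sqrt((4654 - (59 - 1*38)) + 3*sqrt(2220 + 5*sqrt(15))) = sqrt((4654 - (59 - 38)) + 3*sqrt(2220 + 5*sqrt(15))) = sqrt((4654 - 1*21) + 3*sqrt(2220 + 5*sqrt(15))) = sqrt((4654 - 21) + 3*sqrt(2220 + 5*sqrt(15))) = sqrt(4633 + 3*sqrt(2220 + 5*sqrt(15)))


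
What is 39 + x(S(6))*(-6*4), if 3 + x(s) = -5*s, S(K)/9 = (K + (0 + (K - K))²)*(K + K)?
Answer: 77871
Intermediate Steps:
S(K) = 18*K² (S(K) = 9*((K + (0 + (K - K))²)*(K + K)) = 9*((K + (0 + 0)²)*(2*K)) = 9*((K + 0²)*(2*K)) = 9*((K + 0)*(2*K)) = 9*(K*(2*K)) = 9*(2*K²) = 18*K²)
x(s) = -3 - 5*s
39 + x(S(6))*(-6*4) = 39 + (-3 - 90*6²)*(-6*4) = 39 + (-3 - 90*36)*(-24) = 39 + (-3 - 5*648)*(-24) = 39 + (-3 - 3240)*(-24) = 39 - 3243*(-24) = 39 + 77832 = 77871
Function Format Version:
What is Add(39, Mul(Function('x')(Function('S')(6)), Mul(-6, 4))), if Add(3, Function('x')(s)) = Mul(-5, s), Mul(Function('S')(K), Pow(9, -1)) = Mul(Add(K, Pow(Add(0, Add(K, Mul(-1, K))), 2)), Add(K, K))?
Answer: 77871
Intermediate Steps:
Function('S')(K) = Mul(18, Pow(K, 2)) (Function('S')(K) = Mul(9, Mul(Add(K, Pow(Add(0, Add(K, Mul(-1, K))), 2)), Add(K, K))) = Mul(9, Mul(Add(K, Pow(Add(0, 0), 2)), Mul(2, K))) = Mul(9, Mul(Add(K, Pow(0, 2)), Mul(2, K))) = Mul(9, Mul(Add(K, 0), Mul(2, K))) = Mul(9, Mul(K, Mul(2, K))) = Mul(9, Mul(2, Pow(K, 2))) = Mul(18, Pow(K, 2)))
Function('x')(s) = Add(-3, Mul(-5, s))
Add(39, Mul(Function('x')(Function('S')(6)), Mul(-6, 4))) = Add(39, Mul(Add(-3, Mul(-5, Mul(18, Pow(6, 2)))), Mul(-6, 4))) = Add(39, Mul(Add(-3, Mul(-5, Mul(18, 36))), -24)) = Add(39, Mul(Add(-3, Mul(-5, 648)), -24)) = Add(39, Mul(Add(-3, -3240), -24)) = Add(39, Mul(-3243, -24)) = Add(39, 77832) = 77871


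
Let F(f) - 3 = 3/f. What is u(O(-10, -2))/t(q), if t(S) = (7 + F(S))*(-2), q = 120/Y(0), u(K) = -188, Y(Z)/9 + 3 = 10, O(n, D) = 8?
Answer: 3760/463 ≈ 8.1210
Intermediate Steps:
F(f) = 3 + 3/f
Y(Z) = 63 (Y(Z) = -27 + 9*10 = -27 + 90 = 63)
q = 40/21 (q = 120/63 = 120*(1/63) = 40/21 ≈ 1.9048)
t(S) = -20 - 6/S (t(S) = (7 + (3 + 3/S))*(-2) = (10 + 3/S)*(-2) = -20 - 6/S)
u(O(-10, -2))/t(q) = -188/(-20 - 6/40/21) = -188/(-20 - 6*21/40) = -188/(-20 - 63/20) = -188/(-463/20) = -188*(-20/463) = 3760/463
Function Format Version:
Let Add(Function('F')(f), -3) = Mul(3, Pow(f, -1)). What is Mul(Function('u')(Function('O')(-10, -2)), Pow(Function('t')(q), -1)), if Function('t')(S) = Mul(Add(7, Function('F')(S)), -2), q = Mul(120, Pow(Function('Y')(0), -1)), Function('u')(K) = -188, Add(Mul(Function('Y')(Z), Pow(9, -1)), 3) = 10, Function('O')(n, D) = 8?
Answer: Rational(3760, 463) ≈ 8.1210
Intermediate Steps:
Function('F')(f) = Add(3, Mul(3, Pow(f, -1)))
Function('Y')(Z) = 63 (Function('Y')(Z) = Add(-27, Mul(9, 10)) = Add(-27, 90) = 63)
q = Rational(40, 21) (q = Mul(120, Pow(63, -1)) = Mul(120, Rational(1, 63)) = Rational(40, 21) ≈ 1.9048)
Function('t')(S) = Add(-20, Mul(-6, Pow(S, -1))) (Function('t')(S) = Mul(Add(7, Add(3, Mul(3, Pow(S, -1)))), -2) = Mul(Add(10, Mul(3, Pow(S, -1))), -2) = Add(-20, Mul(-6, Pow(S, -1))))
Mul(Function('u')(Function('O')(-10, -2)), Pow(Function('t')(q), -1)) = Mul(-188, Pow(Add(-20, Mul(-6, Pow(Rational(40, 21), -1))), -1)) = Mul(-188, Pow(Add(-20, Mul(-6, Rational(21, 40))), -1)) = Mul(-188, Pow(Add(-20, Rational(-63, 20)), -1)) = Mul(-188, Pow(Rational(-463, 20), -1)) = Mul(-188, Rational(-20, 463)) = Rational(3760, 463)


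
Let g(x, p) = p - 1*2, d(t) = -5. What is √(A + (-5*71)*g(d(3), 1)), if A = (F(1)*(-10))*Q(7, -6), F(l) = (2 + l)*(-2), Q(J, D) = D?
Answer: I*√5 ≈ 2.2361*I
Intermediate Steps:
g(x, p) = -2 + p (g(x, p) = p - 2 = -2 + p)
F(l) = -4 - 2*l
A = -360 (A = ((-4 - 2*1)*(-10))*(-6) = ((-4 - 2)*(-10))*(-6) = -6*(-10)*(-6) = 60*(-6) = -360)
√(A + (-5*71)*g(d(3), 1)) = √(-360 + (-5*71)*(-2 + 1)) = √(-360 - 355*(-1)) = √(-360 + 355) = √(-5) = I*√5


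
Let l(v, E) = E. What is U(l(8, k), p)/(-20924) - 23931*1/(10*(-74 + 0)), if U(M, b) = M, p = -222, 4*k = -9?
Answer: 500733909/15483760 ≈ 32.339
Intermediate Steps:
k = -9/4 (k = (¼)*(-9) = -9/4 ≈ -2.2500)
U(l(8, k), p)/(-20924) - 23931*1/(10*(-74 + 0)) = -9/4/(-20924) - 23931*1/(10*(-74 + 0)) = -9/4*(-1/20924) - 23931/(10*(-74)) = 9/83696 - 23931/(-740) = 9/83696 - 23931*(-1/740) = 9/83696 + 23931/740 = 500733909/15483760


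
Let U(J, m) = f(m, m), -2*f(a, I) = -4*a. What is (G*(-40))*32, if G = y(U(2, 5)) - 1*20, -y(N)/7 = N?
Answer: 115200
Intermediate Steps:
f(a, I) = 2*a (f(a, I) = -(-2)*a = 2*a)
U(J, m) = 2*m
y(N) = -7*N
G = -90 (G = -14*5 - 1*20 = -7*10 - 20 = -70 - 20 = -90)
(G*(-40))*32 = -90*(-40)*32 = 3600*32 = 115200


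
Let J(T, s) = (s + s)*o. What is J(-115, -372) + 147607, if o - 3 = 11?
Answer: 137191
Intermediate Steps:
o = 14 (o = 3 + 11 = 14)
J(T, s) = 28*s (J(T, s) = (s + s)*14 = (2*s)*14 = 28*s)
J(-115, -372) + 147607 = 28*(-372) + 147607 = -10416 + 147607 = 137191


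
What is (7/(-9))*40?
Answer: -280/9 ≈ -31.111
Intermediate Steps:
(7/(-9))*40 = (7*(-⅑))*40 = -7/9*40 = -280/9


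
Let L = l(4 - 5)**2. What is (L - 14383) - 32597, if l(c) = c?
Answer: -46979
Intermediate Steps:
L = 1 (L = (4 - 5)**2 = (-1)**2 = 1)
(L - 14383) - 32597 = (1 - 14383) - 32597 = -14382 - 32597 = -46979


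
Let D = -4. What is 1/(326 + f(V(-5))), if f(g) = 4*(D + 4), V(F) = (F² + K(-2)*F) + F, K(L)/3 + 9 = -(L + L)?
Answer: 1/326 ≈ 0.0030675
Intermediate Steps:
K(L) = -27 - 6*L (K(L) = -27 + 3*(-(L + L)) = -27 + 3*(-2*L) = -27 - 6*L)
V(F) = F² - 14*F (V(F) = (F² + (-27 - 6*(-2))*F) + F = (F² + (-27 + 12)*F) + F = (F² - 15*F) + F = F² - 14*F)
f(g) = 0 (f(g) = 4*(-4 + 4) = 4*0 = 0)
1/(326 + f(V(-5))) = 1/(326 + 0) = 1/326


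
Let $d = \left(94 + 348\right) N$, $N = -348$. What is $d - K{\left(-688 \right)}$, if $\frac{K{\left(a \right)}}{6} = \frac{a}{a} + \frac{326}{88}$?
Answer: $- \frac{3384573}{22} \approx -1.5384 \cdot 10^{5}$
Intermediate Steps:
$K{\left(a \right)} = \frac{621}{22}$ ($K{\left(a \right)} = 6 \left(\frac{a}{a} + \frac{326}{88}\right) = 6 \left(1 + 326 \cdot \frac{1}{88}\right) = 6 \left(1 + \frac{163}{44}\right) = 6 \cdot \frac{207}{44} = \frac{621}{22}$)
$d = -153816$ ($d = \left(94 + 348\right) \left(-348\right) = 442 \left(-348\right) = -153816$)
$d - K{\left(-688 \right)} = -153816 - \frac{621}{22} = - \frac{3384573}{22}$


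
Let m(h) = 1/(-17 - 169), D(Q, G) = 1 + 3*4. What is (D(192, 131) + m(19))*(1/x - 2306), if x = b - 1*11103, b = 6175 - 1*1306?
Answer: -34745837285/1159524 ≈ -29966.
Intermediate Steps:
b = 4869 (b = 6175 - 1306 = 4869)
x = -6234 (x = 4869 - 1*11103 = 4869 - 11103 = -6234)
D(Q, G) = 13 (D(Q, G) = 1 + 12 = 13)
m(h) = -1/186 (m(h) = 1/(-186) = -1/186)
(D(192, 131) + m(19))*(1/x - 2306) = (13 - 1/186)*(1/(-6234) - 2306) = 2417*(-1/6234 - 2306)/186 = (2417/186)*(-14375605/6234) = -34745837285/1159524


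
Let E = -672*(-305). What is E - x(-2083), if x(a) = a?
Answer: 207043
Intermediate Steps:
E = 204960
E - x(-2083) = 204960 - 1*(-2083) = 204960 + 2083 = 207043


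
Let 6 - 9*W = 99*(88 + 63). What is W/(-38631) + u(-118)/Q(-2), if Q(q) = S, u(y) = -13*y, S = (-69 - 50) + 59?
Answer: -29580167/1158930 ≈ -25.524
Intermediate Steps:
S = -60 (S = -119 + 59 = -60)
Q(q) = -60
W = -4981/3 (W = ⅔ - 11*(88 + 63) = ⅔ - 11*151 = ⅔ - ⅑*14949 = ⅔ - 1661 = -4981/3 ≈ -1660.3)
W/(-38631) + u(-118)/Q(-2) = -4981/3/(-38631) - 13*(-118)/(-60) = -4981/3*(-1/38631) + 1534*(-1/60) = 4981/115893 - 767/30 = -29580167/1158930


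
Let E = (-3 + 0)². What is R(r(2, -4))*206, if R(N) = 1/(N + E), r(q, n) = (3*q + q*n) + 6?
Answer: 206/13 ≈ 15.846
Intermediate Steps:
r(q, n) = 6 + 3*q + n*q (r(q, n) = (3*q + n*q) + 6 = 6 + 3*q + n*q)
E = 9 (E = (-3)² = 9)
R(N) = 1/(9 + N) (R(N) = 1/(N + 9) = 1/(9 + N))
R(r(2, -4))*206 = 206/(9 + (6 + 3*2 - 4*2)) = 206/(9 + (6 + 6 - 8)) = 206/(9 + 4) = 206/13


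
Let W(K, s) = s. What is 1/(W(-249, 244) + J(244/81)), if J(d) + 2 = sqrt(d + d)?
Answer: 9801/2371598 - 9*sqrt(122)/2371598 ≈ 0.0040907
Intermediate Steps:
J(d) = -2 + sqrt(2)*sqrt(d) (J(d) = -2 + sqrt(d + d) = -2 + sqrt(2*d) = -2 + sqrt(2)*sqrt(d))
1/(W(-249, 244) + J(244/81)) = 1/(244 + (-2 + sqrt(2)*sqrt(244/81))) = 1/(244 + (-2 + sqrt(2)*(2*sqrt(61)/9))) = 1/(244 + (-2 + 2*sqrt(122)/9)) = 1/(242 + 2*sqrt(122)/9)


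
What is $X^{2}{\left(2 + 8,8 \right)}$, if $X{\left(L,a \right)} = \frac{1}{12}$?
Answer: $\frac{1}{144} \approx 0.0069444$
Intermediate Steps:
$X{\left(L,a \right)} = \frac{1}{12}$
$X^{2}{\left(2 + 8,8 \right)} = \left(\frac{1}{12}\right)^{2} = \frac{1}{144}$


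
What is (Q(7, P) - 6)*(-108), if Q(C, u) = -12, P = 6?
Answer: 1944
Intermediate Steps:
(Q(7, P) - 6)*(-108) = (-12 - 6)*(-108) = -18*(-108) = 1944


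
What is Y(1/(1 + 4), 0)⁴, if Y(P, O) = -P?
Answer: 1/625 ≈ 0.0016000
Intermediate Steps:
Y(1/(1 + 4), 0)⁴ = (-1/(1 + 4))⁴ = (-1/5)⁴ = (-1*⅕)⁴ = (-⅕)⁴ = 1/625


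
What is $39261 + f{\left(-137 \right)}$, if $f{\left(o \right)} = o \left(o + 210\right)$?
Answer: $29260$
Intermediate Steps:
$f{\left(o \right)} = o \left(210 + o\right)$
$39261 + f{\left(-137 \right)} = 39261 - 137 \left(210 - 137\right) = 39261 - 10001 = 29260$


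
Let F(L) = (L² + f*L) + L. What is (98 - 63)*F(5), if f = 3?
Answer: 1575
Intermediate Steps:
F(L) = L² + 4*L (F(L) = (L² + 3*L) + L = L² + 4*L)
(98 - 63)*F(5) = (98 - 63)*(5*(4 + 5)) = 35*(5*9) = 35*45 = 1575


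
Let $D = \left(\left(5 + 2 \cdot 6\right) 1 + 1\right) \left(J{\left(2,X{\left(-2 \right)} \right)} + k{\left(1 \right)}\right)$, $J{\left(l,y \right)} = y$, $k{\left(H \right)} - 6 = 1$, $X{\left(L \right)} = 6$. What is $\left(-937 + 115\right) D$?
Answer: $-192348$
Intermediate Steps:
$k{\left(H \right)} = 7$ ($k{\left(H \right)} = 6 + 1 = 7$)
$D = 234$ ($D = \left(\left(5 + 2 \cdot 6\right) 1 + 1\right) \left(6 + 7\right) = \left(\left(5 + 12\right) 1 + 1\right) 13 = \left(17 \cdot 1 + 1\right) 13 = \left(17 + 1\right) 13 = 18 \cdot 13 = 234$)
$\left(-937 + 115\right) D = \left(-937 + 115\right) 234 = \left(-822\right) 234 = -192348$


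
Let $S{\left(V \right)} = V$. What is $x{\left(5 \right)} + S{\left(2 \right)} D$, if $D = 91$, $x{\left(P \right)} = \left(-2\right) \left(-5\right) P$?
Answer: $232$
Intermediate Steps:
$x{\left(P \right)} = 10 P$
$x{\left(5 \right)} + S{\left(2 \right)} D = 10 \cdot 5 + 2 \cdot 91 = 50 + 182 = 232$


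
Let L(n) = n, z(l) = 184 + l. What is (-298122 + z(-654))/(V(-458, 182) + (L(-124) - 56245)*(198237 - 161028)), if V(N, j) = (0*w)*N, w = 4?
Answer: 298592/2097434121 ≈ 0.00014236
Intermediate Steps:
V(N, j) = 0 (V(N, j) = (0*4)*N = 0*N = 0)
(-298122 + z(-654))/(V(-458, 182) + (L(-124) - 56245)*(198237 - 161028)) = (-298122 + (184 - 654))/(0 + (-124 - 56245)*(198237 - 161028)) = (-298122 - 470)/(0 - 56369*37209) = -298592/(0 - 2097434121) = -298592/(-2097434121) = -298592*(-1/2097434121) = 298592/2097434121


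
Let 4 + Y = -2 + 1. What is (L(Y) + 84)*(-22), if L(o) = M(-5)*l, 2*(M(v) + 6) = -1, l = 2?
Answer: -1562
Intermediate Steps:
M(v) = -13/2 (M(v) = -6 + (½)*(-1) = -6 - ½ = -13/2)
Y = -5 (Y = -4 + (-2 + 1) = -4 - 1 = -5)
L(o) = -13 (L(o) = -13/2*2 = -13)
(L(Y) + 84)*(-22) = (-13 + 84)*(-22) = 71*(-22) = -1562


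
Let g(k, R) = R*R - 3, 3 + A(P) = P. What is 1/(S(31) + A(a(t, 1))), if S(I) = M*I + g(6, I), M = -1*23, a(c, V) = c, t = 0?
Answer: 1/242 ≈ 0.0041322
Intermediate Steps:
A(P) = -3 + P
g(k, R) = -3 + R² (g(k, R) = R² - 3 = -3 + R²)
M = -23
S(I) = -3 + I² - 23*I (S(I) = -23*I + (-3 + I²) = -3 + I² - 23*I)
1/(S(31) + A(a(t, 1))) = 1/((-3 + 31² - 23*31) + (-3 + 0)) = 1/((-3 + 961 - 713) - 3) = 1/(245 - 3) = 1/242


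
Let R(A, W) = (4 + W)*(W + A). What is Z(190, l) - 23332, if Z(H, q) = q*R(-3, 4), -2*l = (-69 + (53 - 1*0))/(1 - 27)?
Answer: -303348/13 ≈ -23334.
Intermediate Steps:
R(A, W) = (4 + W)*(A + W)
l = -4/13 (l = -(-69 + (53 - 1*0))/(2*(1 - 27)) = -(-69 + (53 + 0))/(2*(-26)) = -(-69 + 53)*(-1)/(2*26) = -(-8)*(-1)/26 = -½*8/13 = -4/13 ≈ -0.30769)
Z(H, q) = 8*q (Z(H, q) = q*(4² + 4*(-3) + 4*4 - 3*4) = q*(16 - 12 + 16 - 12) = q*8 = 8*q)
Z(190, l) - 23332 = 8*(-4/13) - 23332 = -32/13 - 23332 = -303348/13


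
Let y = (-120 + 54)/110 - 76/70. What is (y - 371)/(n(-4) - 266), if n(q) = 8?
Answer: 2174/1505 ≈ 1.4445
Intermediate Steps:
y = -59/35 (y = -66*1/110 - 76*1/70 = -⅗ - 38/35 = -59/35 ≈ -1.6857)
(y - 371)/(n(-4) - 266) = (-59/35 - 371)/(8 - 266) = -13044/35/(-258) = -13044/35*(-1/258) = 2174/1505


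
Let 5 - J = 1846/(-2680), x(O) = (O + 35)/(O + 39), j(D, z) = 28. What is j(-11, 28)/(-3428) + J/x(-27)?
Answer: 19579973/2296760 ≈ 8.5250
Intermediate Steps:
x(O) = (35 + O)/(39 + O)
J = 7623/1340 (J = 5 - 1846/(-2680) = 5 - 1846*(-1)/2680 = 5 - 1*(-923/1340) = 5 + 923/1340 = 7623/1340 ≈ 5.6888)
j(-11, 28)/(-3428) + J/x(-27) = 28/(-3428) + 7623/(1340*(((35 - 27)/(39 - 27)))) = 28*(-1/3428) + 7623/(1340*((8/12))) = -7/857 + 7623/(1340*(((1/12)*8))) = -7/857 + 7623/(1340*(⅔)) = -7/857 + (7623/1340)*(3/2) = -7/857 + 22869/2680 = 19579973/2296760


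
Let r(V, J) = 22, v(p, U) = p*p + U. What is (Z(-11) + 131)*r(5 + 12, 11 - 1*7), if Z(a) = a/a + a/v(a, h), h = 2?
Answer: 356950/123 ≈ 2902.0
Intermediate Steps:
v(p, U) = U + p**2 (v(p, U) = p**2 + U = U + p**2)
Z(a) = 1 + a/(2 + a**2) (Z(a) = a/a + a/(2 + a**2) = 1 + a/(2 + a**2))
(Z(-11) + 131)*r(5 + 12, 11 - 1*7) = ((2 - 11 + (-11)**2)/(2 + (-11)**2) + 131)*22 = ((2 - 11 + 121)/(2 + 121) + 131)*22 = (112/123 + 131)*22 = (16225/123)*22 = 356950/123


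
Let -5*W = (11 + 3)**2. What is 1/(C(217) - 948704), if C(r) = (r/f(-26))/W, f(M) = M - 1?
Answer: -756/717220069 ≈ -1.0541e-6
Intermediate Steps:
f(M) = -1 + M
W = -196/5 (W = -(11 + 3)**2/5 = -1/5*14**2 = -1/5*196 = -196/5 ≈ -39.200)
C(r) = 5*r/5292 (C(r) = (r/(-1 - 26))/(-196/5) = (r/(-27))*(-5/196) = (r*(-1/27))*(-5/196) = -r/27*(-5/196) = 5*r/5292)
1/(C(217) - 948704) = 1/((5/5292)*217 - 948704) = 1/(155/756 - 948704) = 1/(-717220069/756) = -756/717220069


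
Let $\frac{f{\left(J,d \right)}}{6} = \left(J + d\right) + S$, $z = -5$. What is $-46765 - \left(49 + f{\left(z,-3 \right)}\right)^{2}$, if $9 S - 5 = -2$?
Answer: $-46774$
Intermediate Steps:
$S = \frac{1}{3}$ ($S = \frac{5}{9} + \frac{1}{9} \left(-2\right) = \frac{5}{9} - \frac{2}{9} = \frac{1}{3} \approx 0.33333$)
$f{\left(J,d \right)} = 2 + 6 J + 6 d$ ($f{\left(J,d \right)} = 6 \left(\left(J + d\right) + \frac{1}{3}\right) = 6 \left(\frac{1}{3} + J + d\right) = 2 + 6 J + 6 d$)
$-46765 - \left(49 + f{\left(z,-3 \right)}\right)^{2} = -46765 - \left(49 + \left(2 + 6 \left(-5\right) + 6 \left(-3\right)\right)\right)^{2} = -46765 - \left(49 - 46\right)^{2} = -46765 - 3^{2} = -46765 - 9 = -46774$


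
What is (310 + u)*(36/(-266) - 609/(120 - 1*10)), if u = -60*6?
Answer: 414885/1463 ≈ 283.58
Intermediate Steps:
u = -360 (u = -10*36 = -360)
(310 + u)*(36/(-266) - 609/(120 - 1*10)) = (310 - 360)*(36/(-266) - 609/(120 - 1*10)) = -50*(36*(-1/266) - 609/(120 - 10)) = -50*(-18/133 - 609/110) = -50*(-82977/14630) = 414885/1463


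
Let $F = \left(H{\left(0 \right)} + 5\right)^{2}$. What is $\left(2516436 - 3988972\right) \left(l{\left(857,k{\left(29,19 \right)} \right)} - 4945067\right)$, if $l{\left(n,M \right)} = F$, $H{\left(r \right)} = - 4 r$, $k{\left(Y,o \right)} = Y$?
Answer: $7281752366512$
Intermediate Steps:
$F = 25$ ($F = \left(\left(-4\right) 0 + 5\right)^{2} = \left(0 + 5\right)^{2} = 5^{2} = 25$)
$l{\left(n,M \right)} = 25$
$\left(2516436 - 3988972\right) \left(l{\left(857,k{\left(29,19 \right)} \right)} - 4945067\right) = \left(2516436 - 3988972\right) \left(25 - 4945067\right) = \left(-1472536\right) \left(-4945042\right) = 7281752366512$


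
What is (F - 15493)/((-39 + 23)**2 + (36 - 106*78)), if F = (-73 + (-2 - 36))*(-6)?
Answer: 14827/7976 ≈ 1.8590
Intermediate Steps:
F = 666 (F = (-73 - 38)*(-6) = -111*(-6) = 666)
(F - 15493)/((-39 + 23)**2 + (36 - 106*78)) = (666 - 15493)/((-39 + 23)**2 + (36 - 106*78)) = -14827/((-16)**2 + (36 - 8268)) = -14827/(256 - 8232) = -14827/(-7976) = -14827*(-1/7976) = 14827/7976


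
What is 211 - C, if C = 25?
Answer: 186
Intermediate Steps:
211 - C = 211 - 1*25 = 211 - 25 = 186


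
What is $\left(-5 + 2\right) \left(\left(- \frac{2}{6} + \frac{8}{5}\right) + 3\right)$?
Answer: $- \frac{64}{5} \approx -12.8$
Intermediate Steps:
$\left(-5 + 2\right) \left(\left(- \frac{2}{6} + \frac{8}{5}\right) + 3\right) = - 3 \left(\left(\left(-2\right) \frac{1}{6} + 8 \cdot \frac{1}{5}\right) + 3\right) = - 3 \left(\left(- \frac{1}{3} + \frac{8}{5}\right) + 3\right) = - 3 \left(\frac{19}{15} + 3\right) = \left(-3\right) \frac{64}{15} = - \frac{64}{5}$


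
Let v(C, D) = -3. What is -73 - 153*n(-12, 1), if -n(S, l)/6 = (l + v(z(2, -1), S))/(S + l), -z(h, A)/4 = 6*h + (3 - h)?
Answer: 1033/11 ≈ 93.909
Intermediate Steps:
z(h, A) = -12 - 20*h (z(h, A) = -4*(6*h + (3 - h)) = -4*(3 + 5*h) = -12 - 20*h)
n(S, l) = -6*(-3 + l)/(S + l) (n(S, l) = -6*(l - 3)/(S + l) = -6*(-3 + l)/(S + l))
-73 - 153*n(-12, 1) = -73 - 918*(3 - 1*1)/(-12 + 1) = -73 - 918*(3 - 1)/(-11) = -73 - 918*(-1)*2/11 = -73 - 153*(-12/11) = -73 + 1836/11 = 1033/11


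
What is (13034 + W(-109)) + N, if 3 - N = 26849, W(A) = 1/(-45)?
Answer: -621541/45 ≈ -13812.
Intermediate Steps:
W(A) = -1/45
N = -26846 (N = 3 - 1*26849 = 3 - 26849 = -26846)
(13034 + W(-109)) + N = (13034 - 1/45) - 26846 = 586529/45 - 26846 = -621541/45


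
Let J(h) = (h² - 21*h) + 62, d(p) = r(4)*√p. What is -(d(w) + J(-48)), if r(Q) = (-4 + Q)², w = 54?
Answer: -3374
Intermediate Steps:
d(p) = 0 (d(p) = (-4 + 4)²*√p = 0²*√p = 0*√p = 0)
J(h) = 62 + h² - 21*h
-(d(w) + J(-48)) = -(0 + (62 + (-48)² - 21*(-48))) = -(0 + (62 + 2304 + 1008)) = -(0 + 3374) = -1*3374 = -3374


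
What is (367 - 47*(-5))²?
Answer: 362404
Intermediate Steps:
(367 - 47*(-5))² = (367 + 235)² = 602² = 362404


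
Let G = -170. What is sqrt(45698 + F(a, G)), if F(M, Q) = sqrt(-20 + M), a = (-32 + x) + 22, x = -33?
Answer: sqrt(45698 + 3*I*sqrt(7)) ≈ 213.77 + 0.019*I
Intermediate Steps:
a = -43 (a = (-32 - 33) + 22 = -65 + 22 = -43)
sqrt(45698 + F(a, G)) = sqrt(45698 + sqrt(-20 - 43)) = sqrt(45698 + sqrt(-63)) = sqrt(45698 + 3*I*sqrt(7))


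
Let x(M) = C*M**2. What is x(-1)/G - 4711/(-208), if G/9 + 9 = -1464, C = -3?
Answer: 20818117/919152 ≈ 22.649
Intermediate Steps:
G = -13257 (G = -81 + 9*(-1464) = -81 - 13176 = -13257)
x(M) = -3*M**2
x(-1)/G - 4711/(-208) = -3*(-1)**2/(-13257) - 4711/(-208) = -3*1*(-1/13257) - 4711*(-1/208) = -3*(-1/13257) + 4711/208 = 1/4419 + 4711/208 = 20818117/919152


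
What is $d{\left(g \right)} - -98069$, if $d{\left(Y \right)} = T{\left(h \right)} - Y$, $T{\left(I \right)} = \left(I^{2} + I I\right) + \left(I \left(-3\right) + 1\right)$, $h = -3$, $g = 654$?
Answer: $97443$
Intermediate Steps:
$T{\left(I \right)} = 1 - 3 I + 2 I^{2}$ ($T{\left(I \right)} = \left(I^{2} + I^{2}\right) - \left(-1 + 3 I\right) = 2 I^{2} - \left(-1 + 3 I\right) = 1 - 3 I + 2 I^{2}$)
$d{\left(Y \right)} = 28 - Y$ ($d{\left(Y \right)} = \left(1 - -9 + 2 \left(-3\right)^{2}\right) - Y = \left(1 + 9 + 2 \cdot 9\right) - Y = \left(1 + 9 + 18\right) - Y = 28 - Y$)
$d{\left(g \right)} - -98069 = \left(28 - 654\right) - -98069 = \left(28 - 654\right) + 98069 = -626 + 98069 = 97443$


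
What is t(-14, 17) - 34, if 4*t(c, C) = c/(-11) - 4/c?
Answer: -2588/77 ≈ -33.610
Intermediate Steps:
t(c, C) = -1/c - c/44 (t(c, C) = (c/(-11) - 4/c)/4 = (c*(-1/11) - 4/c)/4 = (-c/11 - 4/c)/4 = (-4/c - c/11)/4 = -1/c - c/44)
t(-14, 17) - 34 = (-1/(-14) - 1/44*(-14)) - 34 = (-1*(-1/14) + 7/22) - 34 = (1/14 + 7/22) - 34 = 30/77 - 34 = -2588/77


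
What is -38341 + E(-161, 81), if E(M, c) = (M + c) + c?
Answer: -38340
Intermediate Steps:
E(M, c) = M + 2*c
-38341 + E(-161, 81) = -38341 + (-161 + 2*81) = -38341 + (-161 + 162) = -38341 + 1 = -38340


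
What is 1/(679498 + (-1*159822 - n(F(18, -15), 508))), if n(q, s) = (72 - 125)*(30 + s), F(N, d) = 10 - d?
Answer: 1/548190 ≈ 1.8242e-6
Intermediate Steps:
n(q, s) = -1590 - 53*s (n(q, s) = -53*(30 + s) = -1590 - 53*s)
1/(679498 + (-1*159822 - n(F(18, -15), 508))) = 1/(679498 + (-1*159822 - (-1590 - 53*508))) = 1/(679498 + (-159822 - (-1590 - 26924))) = 1/(679498 + (-159822 - 1*(-28514))) = 1/(679498 + (-159822 + 28514)) = 1/(679498 - 131308) = 1/548190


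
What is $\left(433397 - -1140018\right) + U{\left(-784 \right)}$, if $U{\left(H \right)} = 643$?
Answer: $1574058$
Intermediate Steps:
$\left(433397 - -1140018\right) + U{\left(-784 \right)} = \left(433397 - -1140018\right) + 643 = \left(433397 + \left(-129096 + 1269114\right)\right) + 643 = \left(433397 + 1140018\right) + 643 = 1573415 + 643 = 1574058$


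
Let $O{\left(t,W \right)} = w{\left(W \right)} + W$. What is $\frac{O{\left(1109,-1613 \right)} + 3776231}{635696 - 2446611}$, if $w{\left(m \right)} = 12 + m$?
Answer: $- \frac{3773017}{1810915} \approx -2.0835$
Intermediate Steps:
$O{\left(t,W \right)} = 12 + 2 W$ ($O{\left(t,W \right)} = \left(12 + W\right) + W = 12 + 2 W$)
$\frac{O{\left(1109,-1613 \right)} + 3776231}{635696 - 2446611} = \frac{\left(12 + 2 \left(-1613\right)\right) + 3776231}{635696 - 2446611} = \frac{\left(12 - 3226\right) + 3776231}{-1810915} = \left(-3214 + 3776231\right) \left(- \frac{1}{1810915}\right) = 3773017 \left(- \frac{1}{1810915}\right) = - \frac{3773017}{1810915}$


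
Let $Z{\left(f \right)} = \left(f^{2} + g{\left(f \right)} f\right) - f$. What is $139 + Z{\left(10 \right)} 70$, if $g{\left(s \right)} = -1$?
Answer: $5739$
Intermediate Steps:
$Z{\left(f \right)} = f^{2} - 2 f$ ($Z{\left(f \right)} = \left(f^{2} - f\right) - f = f^{2} - 2 f$)
$139 + Z{\left(10 \right)} 70 = 139 + 10 \left(-2 + 10\right) 70 = 139 + 10 \cdot 8 \cdot 70 = 139 + 80 \cdot 70 = 139 + 5600 = 5739$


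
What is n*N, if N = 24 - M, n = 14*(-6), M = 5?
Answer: -1596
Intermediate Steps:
n = -84
N = 19 (N = 24 - 1*5 = 24 - 5 = 19)
n*N = -84*19 = -1596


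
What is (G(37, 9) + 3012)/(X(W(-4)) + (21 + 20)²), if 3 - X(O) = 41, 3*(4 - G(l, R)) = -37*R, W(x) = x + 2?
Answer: 59/31 ≈ 1.9032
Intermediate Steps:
W(x) = 2 + x
G(l, R) = 4 + 37*R/3 (G(l, R) = 4 - (-37)*R/3 = 4 + 37*R/3)
X(O) = -38 (X(O) = 3 - 1*41 = 3 - 41 = -38)
(G(37, 9) + 3012)/(X(W(-4)) + (21 + 20)²) = ((4 + (37/3)*9) + 3012)/(-38 + (21 + 20)²) = ((4 + 111) + 3012)/(-38 + 41²) = (115 + 3012)/(-38 + 1681) = 3127/1643 = 3127*(1/1643) = 59/31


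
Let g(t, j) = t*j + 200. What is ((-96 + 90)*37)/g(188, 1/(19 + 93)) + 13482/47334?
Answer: -5192745/6364169 ≈ -0.81593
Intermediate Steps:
g(t, j) = 200 + j*t (g(t, j) = j*t + 200 = 200 + j*t)
((-96 + 90)*37)/g(188, 1/(19 + 93)) + 13482/47334 = ((-96 + 90)*37)/(200 + 188/(19 + 93)) + 13482/47334 = (-6*37)/(200 + 188/112) + 13482*(1/47334) = -222/(200 + (1/112)*188) + 321/1127 = -222/(200 + 47/28) + 321/1127 = -222/5647/28 + 321/1127 = -222*28/5647 + 321/1127 = -6216/5647 + 321/1127 = -5192745/6364169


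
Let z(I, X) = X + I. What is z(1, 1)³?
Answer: 8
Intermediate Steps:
z(I, X) = I + X
z(1, 1)³ = (1 + 1)³ = 2³ = 8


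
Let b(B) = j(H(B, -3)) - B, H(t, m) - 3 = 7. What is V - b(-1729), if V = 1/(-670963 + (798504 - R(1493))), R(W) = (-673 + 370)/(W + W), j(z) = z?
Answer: -662276807745/380837729 ≈ -1739.0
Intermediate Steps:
H(t, m) = 10 (H(t, m) = 3 + 7 = 10)
R(W) = -303/(2*W) (R(W) = -303*1/(2*W) = -303/(2*W))
V = 2986/380837729 (V = 1/(-670963 + (798504 - (-303)/(2*1493))) = 1/(-670963 + (798504 - 1*(-303/2986))) = 1/(-670963 + (798504 + 303/2986)) = 1/(-670963 + 2384333247/2986) = 1/(380837729/2986) = 2986/380837729 ≈ 7.8406e-6)
b(B) = 10 - B
V - b(-1729) = 2986/380837729 - (10 - 1*(-1729)) = 2986/380837729 - (10 + 1729) = 2986/380837729 - 1*1739 = 2986/380837729 - 1739 = -662276807745/380837729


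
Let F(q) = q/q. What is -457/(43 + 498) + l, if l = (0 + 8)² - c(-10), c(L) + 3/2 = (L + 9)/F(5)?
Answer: 71039/1082 ≈ 65.655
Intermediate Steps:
F(q) = 1
c(L) = 15/2 + L (c(L) = -3/2 + (L + 9)/1 = -3/2 + (9 + L)*1 = -3/2 + (9 + L) = 15/2 + L)
l = 133/2 (l = (0 + 8)² - (15/2 - 10) = 8² - 1*(-5/2) = 64 + 5/2 = 133/2 ≈ 66.500)
-457/(43 + 498) + l = -457/(43 + 498) + 133/2 = -457/541 + 133/2 = 71039/1082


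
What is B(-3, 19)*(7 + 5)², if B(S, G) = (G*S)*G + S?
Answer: -156384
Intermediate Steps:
B(S, G) = S + S*G² (B(S, G) = S*G² + S = S + S*G²)
B(-3, 19)*(7 + 5)² = (-3*(1 + 19²))*(7 + 5)² = -3*(1 + 361)*12² = -3*362*144 = -1086*144 = -156384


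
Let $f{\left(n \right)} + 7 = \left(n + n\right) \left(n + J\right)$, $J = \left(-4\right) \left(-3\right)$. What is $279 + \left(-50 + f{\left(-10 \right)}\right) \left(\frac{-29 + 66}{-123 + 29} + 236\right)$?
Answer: $- \frac{2122033}{94} \approx -22575.0$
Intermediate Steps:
$J = 12$
$f{\left(n \right)} = -7 + 2 n \left(12 + n\right)$ ($f{\left(n \right)} = -7 + \left(n + n\right) \left(n + 12\right) = -7 + 2 n \left(12 + n\right)$)
$279 + \left(-50 + f{\left(-10 \right)}\right) \left(\frac{-29 + 66}{-123 + 29} + 236\right) = 279 + \left(-50 + \left(-7 + 2 \left(-10\right)^{2} + 24 \left(-10\right)\right)\right) \left(\frac{-29 + 66}{-123 + 29} + 236\right) = 279 + \left(-50 - 47\right) \left(\frac{37}{-94} + 236\right) = 279 + \left(-50 - 47\right) \left(37 \left(- \frac{1}{94}\right) + 236\right) = 279 + \left(-50 - 47\right) \left(- \frac{37}{94} + 236\right) = 279 - \frac{2148259}{94} = - \frac{2122033}{94}$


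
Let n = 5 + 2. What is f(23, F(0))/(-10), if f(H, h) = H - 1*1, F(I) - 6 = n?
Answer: -11/5 ≈ -2.2000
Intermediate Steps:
n = 7
F(I) = 13 (F(I) = 6 + 7 = 13)
f(H, h) = -1 + H (f(H, h) = H - 1 = -1 + H)
f(23, F(0))/(-10) = (-1 + 23)/(-10) = 22*(-⅒) = -11/5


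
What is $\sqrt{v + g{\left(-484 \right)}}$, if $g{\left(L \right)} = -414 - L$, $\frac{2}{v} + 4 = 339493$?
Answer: $\frac{2 \sqrt{224102648818}}{113163} \approx 8.3666$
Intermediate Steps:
$v = \frac{2}{339489}$ ($v = \frac{2}{-4 + 339493} = \frac{2}{339489} \approx 5.8912 \cdot 10^{-6}$)
$\sqrt{v + g{\left(-484 \right)}} = \sqrt{\frac{2}{339489} - -70} = \sqrt{\frac{2}{339489} + \left(-414 + 484\right)} = \sqrt{\frac{2}{339489} + 70} = \sqrt{\frac{23764232}{339489}} = \frac{2 \sqrt{224102648818}}{113163}$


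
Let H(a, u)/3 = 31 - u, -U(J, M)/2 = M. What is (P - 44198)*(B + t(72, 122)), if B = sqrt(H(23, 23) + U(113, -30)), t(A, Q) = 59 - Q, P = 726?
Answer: 2738736 - 86944*sqrt(21) ≈ 2.3403e+6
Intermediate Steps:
U(J, M) = -2*M
H(a, u) = 93 - 3*u (H(a, u) = 3*(31 - u) = 93 - 3*u)
B = 2*sqrt(21) (B = sqrt((93 - 3*23) - 2*(-30)) = sqrt((93 - 69) + 60) = sqrt(24 + 60) = sqrt(84) = 2*sqrt(21) ≈ 9.1651)
(P - 44198)*(B + t(72, 122)) = (726 - 44198)*(2*sqrt(21) + (59 - 1*122)) = -43472*(2*sqrt(21) + (59 - 122)) = -43472*(2*sqrt(21) - 63) = -43472*(-63 + 2*sqrt(21)) = 2738736 - 86944*sqrt(21)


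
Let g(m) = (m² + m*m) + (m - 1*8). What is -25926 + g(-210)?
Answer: 62056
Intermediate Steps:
g(m) = -8 + m + 2*m² (g(m) = (m² + m²) + (m - 8) = 2*m² + (-8 + m) = -8 + m + 2*m²)
-25926 + g(-210) = -25926 + (-8 - 210 + 2*(-210)²) = -25926 + (-8 - 210 + 2*44100) = -25926 + (-8 - 210 + 88200) = -25926 + 87982 = 62056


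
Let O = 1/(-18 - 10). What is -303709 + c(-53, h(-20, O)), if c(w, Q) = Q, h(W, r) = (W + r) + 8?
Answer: -8504189/28 ≈ -3.0372e+5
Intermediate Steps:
O = -1/28 (O = 1/(-28) = -1/28 ≈ -0.035714)
h(W, r) = 8 + W + r
-303709 + c(-53, h(-20, O)) = -303709 + (8 - 20 - 1/28) = -303709 - 337/28 = -8504189/28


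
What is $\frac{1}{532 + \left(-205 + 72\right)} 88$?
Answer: $\frac{88}{399} \approx 0.22055$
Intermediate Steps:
$\frac{1}{532 + \left(-205 + 72\right)} 88 = \frac{1}{532 - 133} \cdot 88 = \frac{1}{399} \cdot 88 = \frac{88}{399}$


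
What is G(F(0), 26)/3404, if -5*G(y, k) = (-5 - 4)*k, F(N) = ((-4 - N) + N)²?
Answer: 117/8510 ≈ 0.013749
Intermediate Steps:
F(N) = 16 (F(N) = (-4)² = 16)
G(y, k) = 9*k/5 (G(y, k) = -(-5 - 4)*k/5 = -(-9)*k/5 = 9*k/5)
G(F(0), 26)/3404 = ((9/5)*26)/3404 = (234/5)*(1/3404) = 117/8510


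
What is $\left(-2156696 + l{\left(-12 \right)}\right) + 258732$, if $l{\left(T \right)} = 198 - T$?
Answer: $-1897754$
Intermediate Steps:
$\left(-2156696 + l{\left(-12 \right)}\right) + 258732 = \left(-2156696 + \left(198 - -12\right)\right) + 258732 = \left(-2156696 + \left(198 + 12\right)\right) + 258732 = \left(-2156696 + 210\right) + 258732 = -2156486 + 258732 = -1897754$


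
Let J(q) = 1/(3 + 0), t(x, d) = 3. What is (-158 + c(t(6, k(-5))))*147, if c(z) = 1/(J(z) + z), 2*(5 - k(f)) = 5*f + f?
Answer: -231819/10 ≈ -23182.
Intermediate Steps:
k(f) = 5 - 3*f (k(f) = 5 - (5*f + f)/2 = 5 - 3*f)
J(q) = ⅓ (J(q) = 1/3 = ⅓)
c(z) = 1/(⅓ + z)
(-158 + c(t(6, k(-5))))*147 = (-158 + 3/(1 + 3*3))*147 = (-158 + 3/(1 + 9))*147 = (-158 + 3/10)*147 = -1577/10*147 = -231819/10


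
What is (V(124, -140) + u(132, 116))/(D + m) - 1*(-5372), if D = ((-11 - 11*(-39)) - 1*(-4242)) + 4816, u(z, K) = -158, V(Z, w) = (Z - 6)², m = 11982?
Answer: 57643071/10729 ≈ 5372.6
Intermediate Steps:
V(Z, w) = (-6 + Z)²
D = 9476 (D = ((-11 + 429) + 4242) + 4816 = (418 + 4242) + 4816 = 4660 + 4816 = 9476)
(V(124, -140) + u(132, 116))/(D + m) - 1*(-5372) = ((-6 + 124)² - 158)/(9476 + 11982) - 1*(-5372) = (118² - 158)/21458 + 5372 = (13924 - 158)*(1/21458) + 5372 = 13766*(1/21458) + 5372 = 6883/10729 + 5372 = 57643071/10729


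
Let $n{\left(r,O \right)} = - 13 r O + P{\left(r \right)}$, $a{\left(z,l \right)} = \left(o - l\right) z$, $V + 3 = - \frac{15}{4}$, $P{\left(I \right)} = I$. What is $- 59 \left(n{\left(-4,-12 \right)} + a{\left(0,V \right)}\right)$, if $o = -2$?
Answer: $37052$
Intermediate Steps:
$V = - \frac{27}{4}$ ($V = -3 - \frac{15}{4} = - \frac{27}{4} \approx -6.75$)
$a{\left(z,l \right)} = z \left(-2 - l\right)$ ($a{\left(z,l \right)} = \left(-2 - l\right) z = z \left(-2 - l\right)$)
$n{\left(r,O \right)} = r - 13 O r$ ($n{\left(r,O \right)} = - 13 r O + r = - 13 O r + r = r - 13 O r$)
$- 59 \left(n{\left(-4,-12 \right)} + a{\left(0,V \right)}\right) = - 59 \left(- 4 \left(1 - -156\right) - 0 \left(2 - \frac{27}{4}\right)\right) = - 59 \left(- 4 \left(1 + 156\right) - 0 \left(- \frac{19}{4}\right)\right) = - 59 \left(\left(-4\right) 157 + 0\right) = - 59 \left(-628 + 0\right) = \left(-59\right) \left(-628\right) = 37052$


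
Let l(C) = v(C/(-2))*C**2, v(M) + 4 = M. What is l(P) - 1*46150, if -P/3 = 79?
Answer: 12770401/2 ≈ 6.3852e+6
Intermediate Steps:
P = -237 (P = -3*79 = -237)
v(M) = -4 + M
l(C) = C**2*(-4 - C/2) (l(C) = (-4 + C/(-2))*C**2 = (-4 + C*(-1/2))*C**2 = (-4 - C/2)*C**2 = C**2*(-4 - C/2))
l(P) - 1*46150 = (1/2)*(-237)**2*(-8 - 1*(-237)) - 1*46150 = (1/2)*56169*(-8 + 237) - 46150 = (1/2)*56169*229 - 46150 = 12862701/2 - 46150 = 12770401/2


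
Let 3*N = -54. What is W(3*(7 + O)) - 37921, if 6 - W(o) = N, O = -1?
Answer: -37897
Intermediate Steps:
N = -18 (N = (⅓)*(-54) = -18)
W(o) = 24 (W(o) = 6 - 1*(-18) = 6 + 18 = 24)
W(3*(7 + O)) - 37921 = 24 - 37921 = -37897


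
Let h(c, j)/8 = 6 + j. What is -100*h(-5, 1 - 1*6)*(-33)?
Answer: 26400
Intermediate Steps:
h(c, j) = 48 + 8*j (h(c, j) = 8*(6 + j) = 48 + 8*j)
-100*h(-5, 1 - 1*6)*(-33) = -100*(48 + 8*(1 - 1*6))*(-33) = -100*(48 + 8*(1 - 6))*(-33) = -100*(48 + 8*(-5))*(-33) = -100*(48 - 40)*(-33) = -100*8*(-33) = -800*(-33) = 26400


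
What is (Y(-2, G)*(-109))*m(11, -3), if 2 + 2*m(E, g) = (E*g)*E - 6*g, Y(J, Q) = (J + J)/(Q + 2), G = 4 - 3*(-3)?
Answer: -75646/15 ≈ -5043.1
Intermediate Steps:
G = 13 (G = 4 + 9 = 13)
Y(J, Q) = 2*J/(2 + Q) (Y(J, Q) = (2*J)/(2 + Q) = 2*J/(2 + Q))
m(E, g) = -1 - 3*g + g*E²/2 (m(E, g) = -1 + ((E*g)*E - 6*g)/2 = -1 + (g*E² - 6*g)/2 = -1 + (-6*g + g*E²)/2 = -1 + (-3*g + g*E²/2) = -1 - 3*g + g*E²/2)
(Y(-2, G)*(-109))*m(11, -3) = ((2*(-2)/(2 + 13))*(-109))*(-1 - 3*(-3) + (½)*(-3)*11²) = ((2*(-2)/15)*(-109))*(-1 + 9 + (½)*(-3)*121) = ((2*(-2)*(1/15))*(-109))*(-1 + 9 - 363/2) = -4/15*(-109)*(-347/2) = (436/15)*(-347/2) = -75646/15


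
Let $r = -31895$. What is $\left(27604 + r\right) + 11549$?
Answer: $7258$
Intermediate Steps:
$\left(27604 + r\right) + 11549 = \left(27604 - 31895\right) + 11549 = -4291 + 11549 = 7258$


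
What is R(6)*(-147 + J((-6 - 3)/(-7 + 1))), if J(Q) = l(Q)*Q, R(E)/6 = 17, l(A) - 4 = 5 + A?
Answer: -26775/2 ≈ -13388.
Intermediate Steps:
l(A) = 9 + A (l(A) = 4 + (5 + A) = 9 + A)
R(E) = 102 (R(E) = 6*17 = 102)
J(Q) = Q*(9 + Q) (J(Q) = (9 + Q)*Q = Q*(9 + Q))
R(6)*(-147 + J((-6 - 3)/(-7 + 1))) = 102*(-147 + ((-6 - 3)/(-7 + 1))*(9 + (-6 - 3)/(-7 + 1))) = 102*(-147 + (-9/(-6))*(9 - 9/(-6))) = 102*(-147 + (-9*(-⅙))*(9 - 9*(-⅙))) = 102*(-147 + 3*(9 + 3/2)/2) = 102*(-147 + (3/2)*(21/2)) = 102*(-147 + 63/4) = 102*(-525/4) = -26775/2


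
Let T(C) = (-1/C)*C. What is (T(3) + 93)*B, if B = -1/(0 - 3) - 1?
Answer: -184/3 ≈ -61.333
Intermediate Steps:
T(C) = -1
B = -⅔ (B = -1/(-3) - 1 = -1*(-⅓) - 1 = ⅓ - 1 = -⅔ ≈ -0.66667)
(T(3) + 93)*B = (-1 + 93)*(-⅔) = 92*(-⅔) = -184/3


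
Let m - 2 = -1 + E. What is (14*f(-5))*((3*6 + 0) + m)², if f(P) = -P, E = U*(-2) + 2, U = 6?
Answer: 5670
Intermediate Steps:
E = -10 (E = 6*(-2) + 2 = -12 + 2 = -10)
m = -9 (m = 2 + (-1 - 10) = 2 - 11 = -9)
(14*f(-5))*((3*6 + 0) + m)² = (14*(-1*(-5)))*((3*6 + 0) - 9)² = (14*5)*((18 + 0) - 9)² = 70*(18 - 9)² = 70*9² = 70*81 = 5670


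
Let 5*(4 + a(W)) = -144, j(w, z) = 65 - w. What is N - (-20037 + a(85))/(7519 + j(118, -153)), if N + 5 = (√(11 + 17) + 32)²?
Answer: 39184859/37330 + 128*√7 ≈ 1388.3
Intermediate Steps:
a(W) = -164/5 (a(W) = -4 + (⅕)*(-144) = -4 - 144/5 = -164/5)
N = -5 + (32 + 2*√7)² (N = -5 + (√(11 + 17) + 32)² = -5 + (√28 + 32)² = -5 + (2*√7 + 32)² = -5 + (32 + 2*√7)² ≈ 1385.7)
N - (-20037 + a(85))/(7519 + j(118, -153)) = (1047 + 128*√7) - (-20037 - 164/5)/(7519 + (65 - 1*118)) = (1047 + 128*√7) - (-100349)/(5*(7519 + (65 - 118))) = (1047 + 128*√7) - (-100349)/(5*(7519 - 53)) = (1047 + 128*√7) - (-100349)/(5*7466) = (1047 + 128*√7) - 1*(-100349/37330) = (1047 + 128*√7) + 100349/37330 = 39184859/37330 + 128*√7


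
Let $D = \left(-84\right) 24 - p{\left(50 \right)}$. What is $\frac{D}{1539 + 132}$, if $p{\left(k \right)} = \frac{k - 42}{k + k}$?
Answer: $- \frac{50402}{41775} \approx -1.2065$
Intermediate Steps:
$p{\left(k \right)} = \frac{-42 + k}{2 k}$
$D = - \frac{50402}{25}$ ($D = \left(-84\right) 24 - \frac{-42 + 50}{2 \cdot 50} = -2016 - \frac{1}{2} \cdot \frac{1}{50} \cdot 8 = -2016 - \frac{2}{25} = - \frac{50402}{25} \approx -2016.1$)
$\frac{D}{1539 + 132} = - \frac{50402}{25 \left(1539 + 132\right)} = - \frac{50402}{25 \cdot 1671} = \left(- \frac{50402}{25}\right) \frac{1}{1671} = - \frac{50402}{41775}$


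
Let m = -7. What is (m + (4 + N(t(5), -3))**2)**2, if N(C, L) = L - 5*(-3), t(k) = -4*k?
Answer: 62001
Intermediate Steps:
N(C, L) = 15 + L (N(C, L) = L + 15 = 15 + L)
(m + (4 + N(t(5), -3))**2)**2 = (-7 + (4 + (15 - 3))**2)**2 = (-7 + (4 + 12)**2)**2 = (-7 + 16**2)**2 = (-7 + 256)**2 = 249**2 = 62001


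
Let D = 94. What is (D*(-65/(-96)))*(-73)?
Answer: -223015/48 ≈ -4646.1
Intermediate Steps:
(D*(-65/(-96)))*(-73) = (94*(-65/(-96)))*(-73) = (94*(-65*(-1/96)))*(-73) = (94*(65/96))*(-73) = (3055/48)*(-73) = -223015/48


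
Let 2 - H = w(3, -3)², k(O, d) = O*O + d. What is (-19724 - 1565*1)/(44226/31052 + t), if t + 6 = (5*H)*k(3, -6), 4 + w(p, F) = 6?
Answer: 47219002/76689 ≈ 615.72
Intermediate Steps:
w(p, F) = 2 (w(p, F) = -4 + 6 = 2)
k(O, d) = d + O² (k(O, d) = O² + d = d + O²)
H = -2 (H = 2 - 1*2² = 2 - 1*4 = 2 - 4 = -2)
t = -36 (t = -6 + (5*(-2))*(-6 + 3²) = -6 - 10*(-6 + 9) = -6 - 10*3 = -6 - 30 = -36)
(-19724 - 1565*1)/(44226/31052 + t) = (-19724 - 1565*1)/(44226/31052 - 36) = (-19724 - 1565)/(44226*(1/31052) - 36) = -21289/(3159/2218 - 36) = -21289/(-76689/2218) = -21289*(-2218/76689) = 47219002/76689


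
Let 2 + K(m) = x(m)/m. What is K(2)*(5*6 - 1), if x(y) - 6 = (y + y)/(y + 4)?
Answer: 116/3 ≈ 38.667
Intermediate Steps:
x(y) = 6 + 2*y/(4 + y) (x(y) = 6 + (y + y)/(y + 4) = 6 + (2*y)/(4 + y) = 6 + 2*y/(4 + y))
K(m) = -2 + 8*(3 + m)/(m*(4 + m)) (K(m) = -2 + (8*(3 + m)/(4 + m))/m = -2 + 8*(3 + m)/(m*(4 + m)))
K(2)*(5*6 - 1) = (2*(12 - 1*2**2)/(2*(4 + 2)))*(5*6 - 1) = (2*(1/2)*(12 - 1*4)/6)*(30 - 1) = (2*(1/2)*(1/6)*(12 - 4))*29 = (2*(1/2)*(1/6)*8)*29 = (4/3)*29 = 116/3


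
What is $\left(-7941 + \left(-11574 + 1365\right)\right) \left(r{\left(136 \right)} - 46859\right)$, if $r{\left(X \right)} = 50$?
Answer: $849583350$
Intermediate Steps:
$\left(-7941 + \left(-11574 + 1365\right)\right) \left(r{\left(136 \right)} - 46859\right) = \left(-7941 + \left(-11574 + 1365\right)\right) \left(50 - 46859\right) = \left(-7941 - 10209\right) \left(-46809\right) = \left(-18150\right) \left(-46809\right) = 849583350$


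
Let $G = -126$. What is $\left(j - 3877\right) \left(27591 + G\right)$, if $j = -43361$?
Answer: $-1297391670$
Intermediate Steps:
$\left(j - 3877\right) \left(27591 + G\right) = \left(-43361 - 3877\right) \left(27591 - 126\right) = \left(-47238\right) 27465 = -1297391670$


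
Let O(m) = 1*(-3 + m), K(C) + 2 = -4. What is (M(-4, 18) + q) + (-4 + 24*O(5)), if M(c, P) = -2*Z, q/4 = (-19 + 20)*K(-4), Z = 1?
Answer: 18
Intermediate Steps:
K(C) = -6 (K(C) = -2 - 4 = -6)
q = -24 (q = 4*((-19 + 20)*(-6)) = 4*(1*(-6)) = 4*(-6) = -24)
M(c, P) = -2 (M(c, P) = -2*1 = -2)
O(m) = -3 + m
(M(-4, 18) + q) + (-4 + 24*O(5)) = (-2 - 24) + (-4 + 24*(-3 + 5)) = -26 + (-4 + 24*2) = -26 + (-4 + 48) = -26 + 44 = 18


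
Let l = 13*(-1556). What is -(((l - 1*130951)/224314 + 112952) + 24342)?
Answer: -30796815137/224314 ≈ -1.3729e+5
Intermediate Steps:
l = -20228
-(((l - 1*130951)/224314 + 112952) + 24342) = -(((-20228 - 1*130951)/224314 + 112952) + 24342) = -(((-20228 - 130951)*(1/224314) + 112952) + 24342) = -((-151179*1/224314 + 112952) + 24342) = -((-151179/224314 + 112952) + 24342) = -(25336563749/224314 + 24342) = -1*30796815137/224314 = -30796815137/224314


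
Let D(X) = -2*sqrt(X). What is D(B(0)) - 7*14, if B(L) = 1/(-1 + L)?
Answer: -98 - 2*I ≈ -98.0 - 2.0*I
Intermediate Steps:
D(B(0)) - 7*14 = -2*I - 7*14 = -2*I - 98 = -98 - 2*I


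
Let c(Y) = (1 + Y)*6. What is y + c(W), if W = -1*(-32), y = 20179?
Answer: 20377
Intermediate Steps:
W = 32
c(Y) = 6 + 6*Y
y + c(W) = 20179 + (6 + 6*32) = 20179 + (6 + 192) = 20179 + 198 = 20377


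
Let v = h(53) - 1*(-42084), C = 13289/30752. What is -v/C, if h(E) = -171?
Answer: -1288908576/13289 ≈ -96991.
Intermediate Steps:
C = 13289/30752 (C = 13289*(1/30752) = 13289/30752 ≈ 0.43213)
v = 41913 (v = -171 - 1*(-42084) = -171 + 42084 = 41913)
-v/C = -41913/13289/30752 = -41913*30752/13289 = -1*1288908576/13289 = -1288908576/13289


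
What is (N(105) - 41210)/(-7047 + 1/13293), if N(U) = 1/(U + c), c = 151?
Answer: 140237946387/23980997120 ≈ 5.8479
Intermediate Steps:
N(U) = 1/(151 + U) (N(U) = 1/(U + 151) = 1/(151 + U))
(N(105) - 41210)/(-7047 + 1/13293) = (1/(151 + 105) - 41210)/(-7047 + 1/13293) = (1/256 - 41210)/(-7047 + 1/13293) = (1/256 - 41210)/(-93675770/13293) = -10549759/256*(-13293/93675770) = 140237946387/23980997120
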